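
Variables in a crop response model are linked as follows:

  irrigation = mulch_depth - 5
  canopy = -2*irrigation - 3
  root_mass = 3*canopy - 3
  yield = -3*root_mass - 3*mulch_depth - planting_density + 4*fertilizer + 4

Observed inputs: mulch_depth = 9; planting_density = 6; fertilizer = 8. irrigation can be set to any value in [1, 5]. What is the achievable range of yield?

57 to 129

Intervening on irrigation fixes its value directly, overriding its dependence on mulch_depth.
Substituting into the root_mass equation gives root_mass = -6*irrigation - 12.
Substituting into the yield equation gives yield = 18*irrigation + 39.
Linear in irrigation, so extremes are at the endpoints: irrigation = 1 gives yield = 57; irrigation = 5 gives yield = 129.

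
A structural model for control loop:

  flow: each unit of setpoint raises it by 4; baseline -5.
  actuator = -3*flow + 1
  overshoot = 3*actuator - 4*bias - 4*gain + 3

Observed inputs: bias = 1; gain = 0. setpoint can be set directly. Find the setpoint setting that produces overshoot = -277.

Substituting into the actuator equation gives actuator = -12*setpoint + 16.
This gives overshoot = -36*setpoint + 47.
Solve -36*setpoint + 47 = -277: setpoint = (-277 - 47) / -36 = 9.

setpoint = 9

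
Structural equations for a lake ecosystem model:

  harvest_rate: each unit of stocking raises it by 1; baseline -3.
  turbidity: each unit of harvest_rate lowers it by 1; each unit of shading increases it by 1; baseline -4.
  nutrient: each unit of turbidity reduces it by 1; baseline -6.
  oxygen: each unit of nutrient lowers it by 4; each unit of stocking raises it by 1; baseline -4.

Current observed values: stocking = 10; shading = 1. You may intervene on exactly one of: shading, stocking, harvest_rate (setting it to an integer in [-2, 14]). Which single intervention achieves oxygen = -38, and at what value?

set harvest_rate = 14

Intervening on shading: oxygen = 4*shading - 14. Reaching -38 requires shading = -6, outside [-2, 14].
Intervening on stocking: oxygen = -3*stocking + 20. Reaching -38 requires stocking = 58/3, not an integer.
Intervening on harvest_rate: with other inputs at their observed values, oxygen = -4*harvest_rate + 18. Solving for -38 gives harvest_rate = 14, within [-2, 14].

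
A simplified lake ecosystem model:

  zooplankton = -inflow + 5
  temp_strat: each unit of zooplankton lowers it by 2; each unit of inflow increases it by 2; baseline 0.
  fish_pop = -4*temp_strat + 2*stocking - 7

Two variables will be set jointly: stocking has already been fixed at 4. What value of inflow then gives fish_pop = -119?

inflow = 10

With stocking held at 4:
Substituting into the temp_strat equation gives temp_strat = 4*inflow - 10.
Substituting into the fish_pop equation gives fish_pop = -16*inflow + 41.
Solve -16*inflow + 41 = -119: inflow = (-119 - 41) / -16 = 10.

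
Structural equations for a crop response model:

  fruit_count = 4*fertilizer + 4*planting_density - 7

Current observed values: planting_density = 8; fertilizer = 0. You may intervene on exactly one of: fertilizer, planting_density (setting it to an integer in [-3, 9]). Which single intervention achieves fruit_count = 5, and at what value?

Intervening on fertilizer: fruit_count = 4*fertilizer + 25. Reaching 5 requires fertilizer = -5, outside [-3, 9].
Intervening on planting_density: with other inputs at their observed values, fruit_count = 4*planting_density - 7. Solving for 5 gives planting_density = 3, within [-3, 9].

set planting_density = 3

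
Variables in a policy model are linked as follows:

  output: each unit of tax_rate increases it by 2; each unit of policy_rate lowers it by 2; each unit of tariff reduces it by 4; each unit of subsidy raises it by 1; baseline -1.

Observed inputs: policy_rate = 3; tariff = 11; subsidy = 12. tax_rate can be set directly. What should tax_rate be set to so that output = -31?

tax_rate = 4

Substituting into the output equation gives output = 2*tax_rate - 39.
Solve 2*tax_rate - 39 = -31: tax_rate = (-31 + 39) / 2 = 4.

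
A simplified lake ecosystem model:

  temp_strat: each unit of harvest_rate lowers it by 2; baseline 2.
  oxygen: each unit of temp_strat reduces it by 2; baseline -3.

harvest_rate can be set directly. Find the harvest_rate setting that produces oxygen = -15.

harvest_rate = -2

Substituting into the oxygen equation gives oxygen = 4*harvest_rate - 7.
Solve 4*harvest_rate - 7 = -15: harvest_rate = (-15 + 7) / 4 = -2.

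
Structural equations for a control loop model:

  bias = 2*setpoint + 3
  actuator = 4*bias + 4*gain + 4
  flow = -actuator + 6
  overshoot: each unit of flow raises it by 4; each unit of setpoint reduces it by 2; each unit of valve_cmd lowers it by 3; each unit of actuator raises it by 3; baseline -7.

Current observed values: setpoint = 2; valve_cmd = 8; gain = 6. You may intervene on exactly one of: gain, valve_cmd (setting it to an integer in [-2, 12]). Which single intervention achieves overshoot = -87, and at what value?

Intervening on gain: with other inputs at their observed values, overshoot = -4*gain - 43. Solving for -87 gives gain = 11, within [-2, 12].
Intervening on valve_cmd: overshoot = -3*valve_cmd - 43. Reaching -87 requires valve_cmd = 44/3, not an integer.

set gain = 11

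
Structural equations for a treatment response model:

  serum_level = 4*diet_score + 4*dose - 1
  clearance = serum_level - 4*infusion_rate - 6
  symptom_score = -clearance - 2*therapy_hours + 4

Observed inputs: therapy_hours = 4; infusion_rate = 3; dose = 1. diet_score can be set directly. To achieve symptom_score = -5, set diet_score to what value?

Substituting into the serum_level equation gives serum_level = 4*diet_score + 3.
Substituting into the clearance equation gives clearance = 4*diet_score - 15.
Substituting into the symptom_score equation gives symptom_score = -4*diet_score + 11.
Solve -4*diet_score + 11 = -5: diet_score = (-5 - 11) / -4 = 4.

diet_score = 4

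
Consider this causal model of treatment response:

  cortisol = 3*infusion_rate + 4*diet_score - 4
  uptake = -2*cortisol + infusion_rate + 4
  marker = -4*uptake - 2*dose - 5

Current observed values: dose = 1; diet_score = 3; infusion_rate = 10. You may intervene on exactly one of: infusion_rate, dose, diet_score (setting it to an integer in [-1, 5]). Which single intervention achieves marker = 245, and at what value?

set dose = -1

Intervening on infusion_rate: marker = 20*infusion_rate + 41. Reaching 245 requires infusion_rate = 51/5, not an integer.
Intervening on dose: with other inputs at their observed values, marker = -2*dose + 243. Solving for 245 gives dose = -1, within [-1, 5].
Intervening on diet_score: marker = 32*diet_score + 145. Reaching 245 requires diet_score = 25/8, not an integer.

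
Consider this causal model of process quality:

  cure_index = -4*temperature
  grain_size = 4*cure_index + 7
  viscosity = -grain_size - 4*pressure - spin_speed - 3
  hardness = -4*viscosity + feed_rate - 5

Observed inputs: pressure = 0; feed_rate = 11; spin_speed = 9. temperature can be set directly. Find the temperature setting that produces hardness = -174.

Substituting into the grain_size equation gives grain_size = -16*temperature + 7.
This gives viscosity = 16*temperature - 19.
So hardness = -64*temperature + 82.
Solve -64*temperature + 82 = -174: temperature = (-174 - 82) / -64 = 4.

temperature = 4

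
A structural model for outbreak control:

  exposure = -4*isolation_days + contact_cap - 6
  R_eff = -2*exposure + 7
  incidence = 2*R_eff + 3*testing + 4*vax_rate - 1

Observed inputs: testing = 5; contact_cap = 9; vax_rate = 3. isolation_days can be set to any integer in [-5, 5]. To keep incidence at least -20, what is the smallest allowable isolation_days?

Substituting into the exposure equation gives exposure = -4*isolation_days + 3.
R_eff becomes 8*isolation_days + 1.
Substituting into the incidence equation gives incidence = 16*isolation_days + 28.
Require 16*isolation_days + 28 ≥ -20, so isolation_days ≥ -3.
The smallest integer in [-5, 5] satisfying this is -3.

isolation_days = -3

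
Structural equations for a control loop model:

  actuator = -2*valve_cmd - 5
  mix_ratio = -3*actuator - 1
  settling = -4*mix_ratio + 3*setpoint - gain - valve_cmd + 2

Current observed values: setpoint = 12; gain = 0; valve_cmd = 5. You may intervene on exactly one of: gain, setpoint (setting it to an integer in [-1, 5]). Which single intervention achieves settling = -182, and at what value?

Intervening on gain: settling = -gain - 143. Reaching -182 requires gain = 39, outside [-1, 5].
Intervening on setpoint: with other inputs at their observed values, settling = 3*setpoint - 179. Solving for -182 gives setpoint = -1, within [-1, 5].

set setpoint = -1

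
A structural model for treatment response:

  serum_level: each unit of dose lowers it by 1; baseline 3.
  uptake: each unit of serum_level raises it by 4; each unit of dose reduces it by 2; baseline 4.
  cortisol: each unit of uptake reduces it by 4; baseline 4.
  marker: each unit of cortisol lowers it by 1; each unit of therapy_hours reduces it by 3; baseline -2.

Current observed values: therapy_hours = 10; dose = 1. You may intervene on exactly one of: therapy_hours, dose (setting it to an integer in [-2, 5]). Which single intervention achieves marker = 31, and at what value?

set therapy_hours = 1

Intervening on therapy_hours: with other inputs at their observed values, marker = -3*therapy_hours + 34. Solving for 31 gives therapy_hours = 1, within [-2, 5].
Intervening on dose: marker = -24*dose + 28. Reaching 31 requires dose = -1/8, not an integer.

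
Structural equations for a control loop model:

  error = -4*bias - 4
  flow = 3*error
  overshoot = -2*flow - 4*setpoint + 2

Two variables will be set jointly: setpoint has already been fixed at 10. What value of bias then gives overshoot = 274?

With setpoint held at 10:
Substituting into the flow equation gives flow = -12*bias - 12.
overshoot becomes 24*bias - 14.
Solve 24*bias - 14 = 274: bias = (274 + 14) / 24 = 12.

bias = 12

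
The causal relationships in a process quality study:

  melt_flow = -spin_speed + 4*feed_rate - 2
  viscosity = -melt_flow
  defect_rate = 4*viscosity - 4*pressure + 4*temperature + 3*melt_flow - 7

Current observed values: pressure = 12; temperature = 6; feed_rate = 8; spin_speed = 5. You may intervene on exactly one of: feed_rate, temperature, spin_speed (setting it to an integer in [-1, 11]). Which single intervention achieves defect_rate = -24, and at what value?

Intervening on feed_rate: with other inputs at their observed values, defect_rate = -4*feed_rate - 24. Solving for -24 gives feed_rate = 0, within [-1, 11].
Intervening on temperature: defect_rate = 4*temperature - 80. Reaching -24 requires temperature = 14, outside [-1, 11].
Intervening on spin_speed: defect_rate = spin_speed - 61. Reaching -24 requires spin_speed = 37, outside [-1, 11].

set feed_rate = 0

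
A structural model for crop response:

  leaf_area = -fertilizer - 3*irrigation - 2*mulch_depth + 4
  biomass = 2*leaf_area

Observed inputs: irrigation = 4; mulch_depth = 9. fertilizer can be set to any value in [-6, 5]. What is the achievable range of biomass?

-62 to -40

Substituting into the leaf_area equation gives leaf_area = -fertilizer - 26.
So biomass = -2*fertilizer - 52.
Linear in fertilizer, so extremes are at the endpoints: fertilizer = -6 gives biomass = -40; fertilizer = 5 gives biomass = -62.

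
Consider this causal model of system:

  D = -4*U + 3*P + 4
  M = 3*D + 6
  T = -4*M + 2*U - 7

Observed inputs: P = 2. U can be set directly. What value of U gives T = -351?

Substituting into the D equation gives D = -4*U + 10.
So M = -12*U + 36.
Substituting into the T equation gives T = 50*U - 151.
Solve 50*U - 151 = -351: U = (-351 + 151) / 50 = -4.

U = -4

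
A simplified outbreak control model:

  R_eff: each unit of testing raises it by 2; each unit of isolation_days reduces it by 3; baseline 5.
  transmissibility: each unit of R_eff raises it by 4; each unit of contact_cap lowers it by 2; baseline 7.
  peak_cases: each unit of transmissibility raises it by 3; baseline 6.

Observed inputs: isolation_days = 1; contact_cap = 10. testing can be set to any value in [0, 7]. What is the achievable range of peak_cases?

Substituting into the R_eff equation gives R_eff = 2*testing + 2.
This gives transmissibility = 8*testing - 5.
This gives peak_cases = 24*testing - 9.
Linear in testing, so extremes are at the endpoints: testing = 0 gives peak_cases = -9; testing = 7 gives peak_cases = 159.

-9 to 159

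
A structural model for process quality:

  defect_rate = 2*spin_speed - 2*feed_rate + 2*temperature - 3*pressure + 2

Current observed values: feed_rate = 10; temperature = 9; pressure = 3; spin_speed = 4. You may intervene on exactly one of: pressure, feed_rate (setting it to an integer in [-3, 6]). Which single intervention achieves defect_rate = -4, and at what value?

set pressure = 4

Intervening on pressure: with other inputs at their observed values, defect_rate = -3*pressure + 8. Solving for -4 gives pressure = 4, within [-3, 6].
Intervening on feed_rate: defect_rate = -2*feed_rate + 19. Reaching -4 requires feed_rate = 23/2, not an integer.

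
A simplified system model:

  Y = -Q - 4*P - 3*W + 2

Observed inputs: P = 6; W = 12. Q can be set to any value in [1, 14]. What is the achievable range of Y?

Substituting into the Y equation gives Y = -Q - 58.
Linear in Q, so extremes are at the endpoints: Q = 1 gives Y = -59; Q = 14 gives Y = -72.

-72 to -59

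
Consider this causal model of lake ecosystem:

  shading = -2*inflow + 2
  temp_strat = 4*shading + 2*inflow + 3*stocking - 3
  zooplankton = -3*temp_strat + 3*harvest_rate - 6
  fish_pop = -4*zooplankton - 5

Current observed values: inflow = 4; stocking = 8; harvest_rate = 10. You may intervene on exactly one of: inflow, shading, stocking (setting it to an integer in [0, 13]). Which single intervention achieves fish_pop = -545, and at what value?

Intervening on inflow: with other inputs at their observed values, fish_pop = -72*inflow + 247. Solving for -545 gives inflow = 11, within [0, 13].
Intervening on shading: fish_pop = 48*shading + 247. Reaching -545 requires shading = -33/2, not an integer.
Intervening on stocking: fish_pop = 36*stocking - 329. Reaching -545 requires stocking = -6, outside [0, 13].

set inflow = 11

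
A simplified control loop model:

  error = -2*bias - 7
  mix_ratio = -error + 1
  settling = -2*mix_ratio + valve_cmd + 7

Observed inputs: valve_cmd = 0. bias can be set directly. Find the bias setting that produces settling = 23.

Substituting into the mix_ratio equation gives mix_ratio = 2*bias + 8.
Substituting into the settling equation gives settling = -4*bias - 9.
Solve -4*bias - 9 = 23: bias = (23 + 9) / -4 = -8.

bias = -8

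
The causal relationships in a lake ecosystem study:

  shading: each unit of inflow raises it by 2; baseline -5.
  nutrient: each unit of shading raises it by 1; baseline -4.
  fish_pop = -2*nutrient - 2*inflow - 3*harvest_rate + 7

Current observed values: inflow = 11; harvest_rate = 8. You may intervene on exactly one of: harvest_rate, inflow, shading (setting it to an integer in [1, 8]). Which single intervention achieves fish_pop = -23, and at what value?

set inflow = 4

Intervening on harvest_rate: fish_pop = -3*harvest_rate - 41. Reaching -23 requires harvest_rate = -6, outside [1, 8].
Intervening on inflow: with other inputs at their observed values, fish_pop = -6*inflow + 1. Solving for -23 gives inflow = 4, within [1, 8].
Intervening on shading: fish_pop = -2*shading - 31. Reaching -23 requires shading = -4, outside [1, 8].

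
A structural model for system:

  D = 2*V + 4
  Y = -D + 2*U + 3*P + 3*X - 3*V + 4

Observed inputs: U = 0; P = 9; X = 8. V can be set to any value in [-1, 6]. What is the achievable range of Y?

21 to 56

Substituting into the Y equation gives Y = -5*V + 51.
Linear in V, so extremes are at the endpoints: V = -1 gives Y = 56; V = 6 gives Y = 21.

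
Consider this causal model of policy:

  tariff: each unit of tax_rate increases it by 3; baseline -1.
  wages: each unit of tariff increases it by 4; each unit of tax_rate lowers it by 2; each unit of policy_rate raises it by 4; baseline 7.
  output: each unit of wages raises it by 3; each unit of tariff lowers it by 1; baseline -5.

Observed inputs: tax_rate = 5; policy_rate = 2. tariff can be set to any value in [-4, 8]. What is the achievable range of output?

-34 to 98

Intervening on tariff fixes its value directly, overriding its dependence on tax_rate.
Substituting into the wages equation gives wages = 4*tariff + 5.
This gives output = 11*tariff + 10.
Linear in tariff, so extremes are at the endpoints: tariff = -4 gives output = -34; tariff = 8 gives output = 98.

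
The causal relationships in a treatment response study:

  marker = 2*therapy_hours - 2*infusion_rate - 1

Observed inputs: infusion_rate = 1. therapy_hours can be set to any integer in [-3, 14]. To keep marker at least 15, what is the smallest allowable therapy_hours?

therapy_hours = 9

Substituting into the marker equation gives marker = 2*therapy_hours - 3.
Require 2*therapy_hours - 3 ≥ 15, so therapy_hours ≥ 9.
The smallest integer in [-3, 14] satisfying this is 9.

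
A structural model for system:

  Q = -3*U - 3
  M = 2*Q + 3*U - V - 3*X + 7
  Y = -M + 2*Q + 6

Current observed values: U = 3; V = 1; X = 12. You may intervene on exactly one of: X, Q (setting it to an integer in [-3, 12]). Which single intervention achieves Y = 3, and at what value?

Intervening on X: with other inputs at their observed values, Y = 3*X - 9. Solving for 3 gives X = 4, within [-3, 12].
Intervening on Q: the paths from Q to Y cancel (net effect zero), leaving Y = 27; 3 is unreachable this way.

set X = 4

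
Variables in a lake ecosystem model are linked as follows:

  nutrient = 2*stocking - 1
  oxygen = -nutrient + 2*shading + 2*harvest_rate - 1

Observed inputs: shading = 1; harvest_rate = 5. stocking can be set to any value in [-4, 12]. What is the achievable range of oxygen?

-12 to 20

Substituting into the oxygen equation gives oxygen = -2*stocking + 12.
Linear in stocking, so extremes are at the endpoints: stocking = -4 gives oxygen = 20; stocking = 12 gives oxygen = -12.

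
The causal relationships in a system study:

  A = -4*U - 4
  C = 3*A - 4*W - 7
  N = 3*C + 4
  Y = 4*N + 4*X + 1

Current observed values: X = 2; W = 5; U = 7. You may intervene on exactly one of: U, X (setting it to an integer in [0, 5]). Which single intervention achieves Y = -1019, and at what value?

set U = 4

Intervening on U: with other inputs at their observed values, Y = -144*U - 443. Solving for -1019 gives U = 4, within [0, 5].
Intervening on X: Y = 4*X - 1459. Reaching -1019 requires X = 110, outside [0, 5].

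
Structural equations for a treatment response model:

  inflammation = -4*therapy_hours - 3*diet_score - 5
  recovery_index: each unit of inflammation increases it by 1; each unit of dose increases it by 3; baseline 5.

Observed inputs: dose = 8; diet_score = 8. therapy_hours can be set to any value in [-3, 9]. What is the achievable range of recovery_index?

Substituting into the inflammation equation gives inflammation = -4*therapy_hours - 29.
Substituting into the recovery_index equation gives recovery_index = -4*therapy_hours.
Linear in therapy_hours, so extremes are at the endpoints: therapy_hours = -3 gives recovery_index = 12; therapy_hours = 9 gives recovery_index = -36.

-36 to 12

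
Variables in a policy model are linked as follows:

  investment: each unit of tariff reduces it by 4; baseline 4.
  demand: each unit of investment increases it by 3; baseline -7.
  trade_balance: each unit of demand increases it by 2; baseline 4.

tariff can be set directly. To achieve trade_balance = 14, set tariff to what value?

tariff = 0

Substituting into the demand equation gives demand = -12*tariff + 5.
Substituting into the trade_balance equation gives trade_balance = -24*tariff + 14.
Solve -24*tariff + 14 = 14: tariff = (14 - 14) / -24 = 0.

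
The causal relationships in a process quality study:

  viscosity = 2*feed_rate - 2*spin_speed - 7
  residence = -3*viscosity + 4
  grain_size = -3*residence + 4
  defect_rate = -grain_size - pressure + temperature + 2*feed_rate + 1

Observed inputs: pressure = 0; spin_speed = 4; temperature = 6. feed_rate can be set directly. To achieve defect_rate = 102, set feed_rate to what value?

feed_rate = 3

Substituting into the viscosity equation gives viscosity = 2*feed_rate - 15.
Substituting into the residence equation gives residence = -6*feed_rate + 49.
Substituting into the grain_size equation gives grain_size = 18*feed_rate - 143.
Substituting into the defect_rate equation gives defect_rate = -16*feed_rate + 150.
Solve -16*feed_rate + 150 = 102: feed_rate = (102 - 150) / -16 = 3.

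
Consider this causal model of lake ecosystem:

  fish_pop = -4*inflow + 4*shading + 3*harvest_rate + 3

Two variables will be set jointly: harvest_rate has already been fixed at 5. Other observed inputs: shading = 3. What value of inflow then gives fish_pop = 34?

With harvest_rate held at 5:
Substituting into the fish_pop equation gives fish_pop = -4*inflow + 30.
Solve -4*inflow + 30 = 34: inflow = (34 - 30) / -4 = -1.

inflow = -1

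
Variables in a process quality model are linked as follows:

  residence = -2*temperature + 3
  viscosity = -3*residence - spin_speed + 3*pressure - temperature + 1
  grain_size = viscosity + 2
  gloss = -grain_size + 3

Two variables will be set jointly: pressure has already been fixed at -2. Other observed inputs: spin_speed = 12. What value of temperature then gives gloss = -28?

With pressure held at -2:
Substituting into the viscosity equation gives viscosity = 5*temperature - 26.
Substituting into the grain_size equation gives grain_size = 5*temperature - 24.
Substituting into the gloss equation gives gloss = -5*temperature + 27.
Solve -5*temperature + 27 = -28: temperature = (-28 - 27) / -5 = 11.

temperature = 11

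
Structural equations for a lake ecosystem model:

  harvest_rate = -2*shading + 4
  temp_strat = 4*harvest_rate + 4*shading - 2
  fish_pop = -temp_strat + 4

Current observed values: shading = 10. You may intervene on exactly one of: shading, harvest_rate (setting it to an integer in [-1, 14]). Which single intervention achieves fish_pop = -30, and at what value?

Intervening on shading: fish_pop = 4*shading - 10. Reaching -30 requires shading = -5, outside [-1, 14].
Intervening on harvest_rate: with other inputs at their observed values, fish_pop = -4*harvest_rate - 34. Solving for -30 gives harvest_rate = -1, within [-1, 14].

set harvest_rate = -1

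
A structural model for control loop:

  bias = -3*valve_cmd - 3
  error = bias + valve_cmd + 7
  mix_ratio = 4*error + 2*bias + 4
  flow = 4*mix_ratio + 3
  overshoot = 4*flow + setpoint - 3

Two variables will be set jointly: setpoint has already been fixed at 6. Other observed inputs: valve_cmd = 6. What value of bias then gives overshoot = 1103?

With setpoint held at 6:
Intervening on bias fixes its value directly, overriding its dependence on valve_cmd.
Substituting into the error equation gives error = bias + 13.
mix_ratio becomes 6*bias + 56.
This gives flow = 24*bias + 227.
So overshoot = 96*bias + 911.
Solve 96*bias + 911 = 1103: bias = (1103 - 911) / 96 = 2.

bias = 2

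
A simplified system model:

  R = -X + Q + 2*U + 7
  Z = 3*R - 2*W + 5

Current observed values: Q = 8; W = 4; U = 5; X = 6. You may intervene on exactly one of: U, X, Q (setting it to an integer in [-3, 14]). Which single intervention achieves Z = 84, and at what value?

set U = 10

Intervening on U: with other inputs at their observed values, Z = 6*U + 24. Solving for 84 gives U = 10, within [-3, 14].
Intervening on X: Z = -3*X + 72. Reaching 84 requires X = -4, outside [-3, 14].
Intervening on Q: Z = 3*Q + 30. Reaching 84 requires Q = 18, outside [-3, 14].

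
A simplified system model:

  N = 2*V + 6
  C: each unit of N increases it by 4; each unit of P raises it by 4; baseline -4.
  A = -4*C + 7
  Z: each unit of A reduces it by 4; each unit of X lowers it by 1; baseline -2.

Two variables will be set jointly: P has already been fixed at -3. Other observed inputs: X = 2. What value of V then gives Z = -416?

V = -4

With P held at -3:
Substituting into the C equation gives C = 8*V + 8.
A becomes -32*V - 25.
Z becomes 128*V + 96.
Solve 128*V + 96 = -416: V = (-416 - 96) / 128 = -4.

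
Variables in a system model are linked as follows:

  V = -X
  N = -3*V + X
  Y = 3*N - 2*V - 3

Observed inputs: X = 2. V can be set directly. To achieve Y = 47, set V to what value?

Intervening on V fixes its value directly, overriding its dependence on X.
Substituting into the N equation gives N = -3*V + 2.
Substituting into the Y equation gives Y = -11*V + 3.
Solve -11*V + 3 = 47: V = (47 - 3) / -11 = -4.

V = -4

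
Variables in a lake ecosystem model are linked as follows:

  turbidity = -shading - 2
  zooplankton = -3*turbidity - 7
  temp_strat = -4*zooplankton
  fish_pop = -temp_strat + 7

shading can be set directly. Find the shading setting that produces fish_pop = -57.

shading = -5

Substituting into the zooplankton equation gives zooplankton = 3*shading - 1.
temp_strat becomes -12*shading + 4.
So fish_pop = 12*shading + 3.
Solve 12*shading + 3 = -57: shading = (-57 - 3) / 12 = -5.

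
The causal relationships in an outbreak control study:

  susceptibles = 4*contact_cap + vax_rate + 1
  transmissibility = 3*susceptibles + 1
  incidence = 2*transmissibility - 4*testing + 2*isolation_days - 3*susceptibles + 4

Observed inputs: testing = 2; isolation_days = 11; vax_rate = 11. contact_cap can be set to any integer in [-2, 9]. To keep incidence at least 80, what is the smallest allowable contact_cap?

contact_cap = 2

Substituting into the susceptibles equation gives susceptibles = 4*contact_cap + 12.
Substituting into the transmissibility equation gives transmissibility = 12*contact_cap + 37.
Substituting into the incidence equation gives incidence = 12*contact_cap + 56.
Require 12*contact_cap + 56 ≥ 80, so contact_cap ≥ 2.
The smallest integer in [-2, 9] satisfying this is 2.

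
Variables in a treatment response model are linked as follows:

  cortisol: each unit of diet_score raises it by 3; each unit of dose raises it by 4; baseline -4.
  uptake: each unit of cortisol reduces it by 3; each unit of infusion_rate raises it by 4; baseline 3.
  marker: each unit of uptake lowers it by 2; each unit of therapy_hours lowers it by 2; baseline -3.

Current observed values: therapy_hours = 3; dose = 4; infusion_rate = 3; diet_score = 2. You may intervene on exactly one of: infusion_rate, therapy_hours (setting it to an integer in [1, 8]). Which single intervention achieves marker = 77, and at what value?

Intervening on infusion_rate: with other inputs at their observed values, marker = -8*infusion_rate + 93. Solving for 77 gives infusion_rate = 2, within [1, 8].
Intervening on therapy_hours: marker = -2*therapy_hours + 75. Reaching 77 requires therapy_hours = -1, outside [1, 8].

set infusion_rate = 2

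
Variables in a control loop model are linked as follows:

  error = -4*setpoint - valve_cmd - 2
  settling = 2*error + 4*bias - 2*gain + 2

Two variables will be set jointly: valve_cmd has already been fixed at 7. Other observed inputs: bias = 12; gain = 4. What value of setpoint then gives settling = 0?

setpoint = 3

With valve_cmd held at 7:
Substituting into the error equation gives error = -4*setpoint - 9.
So settling = -8*setpoint + 24.
Solve -8*setpoint + 24 = 0: setpoint = (0 - 24) / -8 = 3.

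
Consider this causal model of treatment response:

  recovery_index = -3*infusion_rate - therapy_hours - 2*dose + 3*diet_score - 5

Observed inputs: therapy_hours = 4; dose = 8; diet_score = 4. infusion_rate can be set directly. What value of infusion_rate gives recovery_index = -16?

Substituting into the recovery_index equation gives recovery_index = -3*infusion_rate - 13.
Solve -3*infusion_rate - 13 = -16: infusion_rate = (-16 + 13) / -3 = 1.

infusion_rate = 1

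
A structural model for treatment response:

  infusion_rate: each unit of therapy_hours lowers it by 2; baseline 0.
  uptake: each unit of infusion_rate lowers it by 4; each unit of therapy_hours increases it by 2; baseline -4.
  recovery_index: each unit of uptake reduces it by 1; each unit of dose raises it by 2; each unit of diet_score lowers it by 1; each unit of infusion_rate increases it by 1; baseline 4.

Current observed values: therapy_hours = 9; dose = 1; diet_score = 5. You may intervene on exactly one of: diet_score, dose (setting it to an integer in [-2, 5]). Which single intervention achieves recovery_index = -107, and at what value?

Intervening on diet_score: recovery_index = -diet_score - 98. Reaching -107 requires diet_score = 9, outside [-2, 5].
Intervening on dose: with other inputs at their observed values, recovery_index = 2*dose - 105. Solving for -107 gives dose = -1, within [-2, 5].

set dose = -1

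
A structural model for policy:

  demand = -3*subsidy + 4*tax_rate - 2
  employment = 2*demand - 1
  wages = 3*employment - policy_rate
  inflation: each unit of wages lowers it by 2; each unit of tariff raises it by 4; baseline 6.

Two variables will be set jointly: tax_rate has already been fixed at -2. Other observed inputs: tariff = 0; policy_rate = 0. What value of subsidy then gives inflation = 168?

subsidy = 1

With tax_rate held at -2:
Substituting into the demand equation gives demand = -3*subsidy - 10.
employment becomes -6*subsidy - 21.
This gives wages = -18*subsidy - 63.
This gives inflation = 36*subsidy + 132.
Solve 36*subsidy + 132 = 168: subsidy = (168 - 132) / 36 = 1.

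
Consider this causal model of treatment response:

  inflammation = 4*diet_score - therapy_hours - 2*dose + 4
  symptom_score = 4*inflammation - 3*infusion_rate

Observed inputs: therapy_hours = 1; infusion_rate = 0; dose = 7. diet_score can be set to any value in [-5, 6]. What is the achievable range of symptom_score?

-124 to 52

Substituting into the inflammation equation gives inflammation = 4*diet_score - 11.
symptom_score becomes 16*diet_score - 44.
Linear in diet_score, so extremes are at the endpoints: diet_score = -5 gives symptom_score = -124; diet_score = 6 gives symptom_score = 52.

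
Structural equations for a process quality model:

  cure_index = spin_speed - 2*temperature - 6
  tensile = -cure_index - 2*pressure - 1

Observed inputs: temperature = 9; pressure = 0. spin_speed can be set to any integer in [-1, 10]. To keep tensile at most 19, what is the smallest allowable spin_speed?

Substituting into the cure_index equation gives cure_index = spin_speed - 24.
Substituting into the tensile equation gives tensile = -spin_speed + 23.
Require -spin_speed + 23 ≤ 19, so spin_speed ≥ 4.
The smallest integer in [-1, 10] satisfying this is 4.

spin_speed = 4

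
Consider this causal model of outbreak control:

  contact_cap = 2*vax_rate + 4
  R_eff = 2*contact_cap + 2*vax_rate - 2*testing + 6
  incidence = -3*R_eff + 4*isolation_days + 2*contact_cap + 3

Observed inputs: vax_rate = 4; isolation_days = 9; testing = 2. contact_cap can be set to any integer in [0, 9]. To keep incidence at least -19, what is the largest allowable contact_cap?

contact_cap = 7

Intervening on contact_cap fixes its value directly, overriding its dependence on vax_rate.
Substituting into the R_eff equation gives R_eff = 2*contact_cap + 10.
This gives incidence = -4*contact_cap + 9.
Require -4*contact_cap + 9 ≥ -19, so contact_cap ≤ 7.
The largest integer in [0, 9] satisfying this is 7.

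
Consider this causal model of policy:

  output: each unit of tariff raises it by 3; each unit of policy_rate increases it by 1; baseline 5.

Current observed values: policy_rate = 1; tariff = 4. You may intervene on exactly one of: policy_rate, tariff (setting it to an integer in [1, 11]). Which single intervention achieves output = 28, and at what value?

set policy_rate = 11

Intervening on policy_rate: with other inputs at their observed values, output = policy_rate + 17. Solving for 28 gives policy_rate = 11, within [1, 11].
Intervening on tariff: output = 3*tariff + 6. Reaching 28 requires tariff = 22/3, not an integer.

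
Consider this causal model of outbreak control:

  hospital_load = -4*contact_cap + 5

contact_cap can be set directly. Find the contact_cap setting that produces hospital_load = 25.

Solve -4*contact_cap + 5 = 25: contact_cap = (25 - 5) / -4 = -5.

contact_cap = -5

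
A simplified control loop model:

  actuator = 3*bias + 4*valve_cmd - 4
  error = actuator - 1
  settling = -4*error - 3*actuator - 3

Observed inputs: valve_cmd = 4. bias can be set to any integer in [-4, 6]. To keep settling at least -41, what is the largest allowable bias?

bias = -2

Substituting into the actuator equation gives actuator = 3*bias + 12.
Substituting into the error equation gives error = 3*bias + 11.
Substituting into the settling equation gives settling = -21*bias - 83.
Require -21*bias - 83 ≥ -41, so bias ≤ -2.
The largest integer in [-4, 6] satisfying this is -2.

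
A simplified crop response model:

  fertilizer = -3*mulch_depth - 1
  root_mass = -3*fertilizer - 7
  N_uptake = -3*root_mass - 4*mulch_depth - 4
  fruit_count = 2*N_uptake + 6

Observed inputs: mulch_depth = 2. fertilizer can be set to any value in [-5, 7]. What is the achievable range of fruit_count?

-66 to 150

Intervening on fertilizer fixes its value directly, overriding its dependence on mulch_depth.
Substituting into the N_uptake equation gives N_uptake = 9*fertilizer + 9.
So fruit_count = 18*fertilizer + 24.
Linear in fertilizer, so extremes are at the endpoints: fertilizer = -5 gives fruit_count = -66; fertilizer = 7 gives fruit_count = 150.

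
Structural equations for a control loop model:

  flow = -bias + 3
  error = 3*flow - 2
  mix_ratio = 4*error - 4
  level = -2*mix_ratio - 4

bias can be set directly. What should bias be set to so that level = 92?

Substituting into the error equation gives error = -3*bias + 7.
Substituting into the mix_ratio equation gives mix_ratio = -12*bias + 24.
Substituting into the level equation gives level = 24*bias - 52.
Solve 24*bias - 52 = 92: bias = (92 + 52) / 24 = 6.

bias = 6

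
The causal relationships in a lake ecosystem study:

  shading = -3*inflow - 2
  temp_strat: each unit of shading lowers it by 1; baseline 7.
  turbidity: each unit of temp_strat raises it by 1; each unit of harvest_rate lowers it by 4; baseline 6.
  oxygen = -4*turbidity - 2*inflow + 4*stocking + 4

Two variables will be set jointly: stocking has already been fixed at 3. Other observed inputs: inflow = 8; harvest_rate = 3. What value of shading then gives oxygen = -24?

With stocking held at 3:
Intervening on shading fixes its value directly, overriding its dependence on inflow.
Substituting into the turbidity equation gives turbidity = -shading + 1.
Substituting into the oxygen equation gives oxygen = 4*shading - 4.
Solve 4*shading - 4 = -24: shading = (-24 + 4) / 4 = -5.

shading = -5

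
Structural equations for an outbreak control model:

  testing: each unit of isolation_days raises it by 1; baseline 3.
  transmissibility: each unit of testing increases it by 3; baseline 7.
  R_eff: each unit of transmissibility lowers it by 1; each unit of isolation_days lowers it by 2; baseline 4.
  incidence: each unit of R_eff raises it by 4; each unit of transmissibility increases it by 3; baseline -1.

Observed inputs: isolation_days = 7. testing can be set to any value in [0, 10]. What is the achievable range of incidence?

Intervening on testing fixes its value directly, overriding its dependence on isolation_days.
Substituting into the R_eff equation gives R_eff = -3*testing - 17.
So incidence = -3*testing - 48.
Linear in testing, so extremes are at the endpoints: testing = 0 gives incidence = -48; testing = 10 gives incidence = -78.

-78 to -48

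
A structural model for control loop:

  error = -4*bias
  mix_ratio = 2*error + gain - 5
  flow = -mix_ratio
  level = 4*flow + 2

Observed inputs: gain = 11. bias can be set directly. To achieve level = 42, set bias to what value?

bias = 2

Substituting into the mix_ratio equation gives mix_ratio = -8*bias + 6.
flow becomes 8*bias - 6.
Substituting into the level equation gives level = 32*bias - 22.
Solve 32*bias - 22 = 42: bias = (42 + 22) / 32 = 2.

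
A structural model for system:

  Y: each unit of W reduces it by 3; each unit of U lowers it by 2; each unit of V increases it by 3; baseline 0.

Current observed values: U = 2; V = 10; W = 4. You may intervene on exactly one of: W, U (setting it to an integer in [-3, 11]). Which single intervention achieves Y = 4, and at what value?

set U = 7

Intervening on W: Y = -3*W + 26. Reaching 4 requires W = 22/3, not an integer.
Intervening on U: with other inputs at their observed values, Y = -2*U + 18. Solving for 4 gives U = 7, within [-3, 11].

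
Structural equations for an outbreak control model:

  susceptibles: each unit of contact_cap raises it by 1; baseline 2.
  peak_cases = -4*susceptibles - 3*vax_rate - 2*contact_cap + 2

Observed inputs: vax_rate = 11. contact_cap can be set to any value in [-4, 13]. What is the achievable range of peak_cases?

-117 to -15

Substituting into the peak_cases equation gives peak_cases = -6*contact_cap - 39.
Linear in contact_cap, so extremes are at the endpoints: contact_cap = -4 gives peak_cases = -15; contact_cap = 13 gives peak_cases = -117.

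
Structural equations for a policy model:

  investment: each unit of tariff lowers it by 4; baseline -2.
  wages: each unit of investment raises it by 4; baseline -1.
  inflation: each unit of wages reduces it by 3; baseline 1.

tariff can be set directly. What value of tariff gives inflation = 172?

Substituting into the wages equation gives wages = -16*tariff - 9.
Substituting into the inflation equation gives inflation = 48*tariff + 28.
Solve 48*tariff + 28 = 172: tariff = (172 - 28) / 48 = 3.

tariff = 3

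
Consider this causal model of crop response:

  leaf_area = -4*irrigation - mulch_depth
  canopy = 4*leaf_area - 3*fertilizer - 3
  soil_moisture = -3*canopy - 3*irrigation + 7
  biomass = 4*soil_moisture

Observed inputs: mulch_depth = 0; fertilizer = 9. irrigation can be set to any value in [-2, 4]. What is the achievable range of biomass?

28 to 1108

Substituting into the leaf_area equation gives leaf_area = -4*irrigation.
Substituting into the canopy equation gives canopy = -16*irrigation - 30.
Substituting into the soil_moisture equation gives soil_moisture = 45*irrigation + 97.
This gives biomass = 180*irrigation + 388.
Linear in irrigation, so extremes are at the endpoints: irrigation = -2 gives biomass = 28; irrigation = 4 gives biomass = 1108.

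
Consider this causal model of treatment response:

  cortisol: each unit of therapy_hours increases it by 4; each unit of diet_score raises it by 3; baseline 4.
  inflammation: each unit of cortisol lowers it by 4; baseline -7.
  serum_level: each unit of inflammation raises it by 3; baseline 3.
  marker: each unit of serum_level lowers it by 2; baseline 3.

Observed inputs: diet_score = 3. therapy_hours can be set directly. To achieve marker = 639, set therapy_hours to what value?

Substituting into the cortisol equation gives cortisol = 4*therapy_hours + 13.
Substituting into the inflammation equation gives inflammation = -16*therapy_hours - 59.
This gives serum_level = -48*therapy_hours - 174.
Substituting into the marker equation gives marker = 96*therapy_hours + 351.
Solve 96*therapy_hours + 351 = 639: therapy_hours = (639 - 351) / 96 = 3.

therapy_hours = 3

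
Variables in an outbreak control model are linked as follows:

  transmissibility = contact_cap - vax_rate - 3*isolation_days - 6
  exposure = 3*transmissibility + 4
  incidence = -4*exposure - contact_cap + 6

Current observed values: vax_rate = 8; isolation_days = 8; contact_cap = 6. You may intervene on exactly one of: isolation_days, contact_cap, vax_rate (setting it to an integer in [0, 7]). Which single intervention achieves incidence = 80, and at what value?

set isolation_days = 0

Intervening on isolation_days: with other inputs at their observed values, incidence = 36*isolation_days + 80. Solving for 80 gives isolation_days = 0, within [0, 7].
Intervening on contact_cap: incidence = -13*contact_cap + 446. Reaching 80 requires contact_cap = 366/13, not an integer.
Intervening on vax_rate: incidence = 12*vax_rate + 272. Reaching 80 requires vax_rate = -16, outside [0, 7].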